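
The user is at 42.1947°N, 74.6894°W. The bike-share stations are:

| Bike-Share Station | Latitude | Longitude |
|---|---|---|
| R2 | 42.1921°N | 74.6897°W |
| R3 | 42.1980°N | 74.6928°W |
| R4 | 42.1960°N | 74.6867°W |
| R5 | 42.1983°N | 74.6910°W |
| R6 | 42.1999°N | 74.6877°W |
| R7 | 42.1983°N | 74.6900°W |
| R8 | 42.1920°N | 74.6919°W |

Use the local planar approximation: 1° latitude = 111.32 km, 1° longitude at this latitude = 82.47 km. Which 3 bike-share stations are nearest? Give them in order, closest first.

Distances from 42.1947°N, 74.6894°W:
R2: 0.2905 km
R3: 0.4621 km
R4: 0.2656 km
R5: 0.4219 km
R6: 0.5956 km
R7: 0.4038 km
R8: 0.3645 km
Sorted: R4 (0.2656 km) < R2 (0.2905 km) < R8 (0.3645 km) < R7 (0.4038 km) < R5 (0.4219 km) < …

R4, R2, R8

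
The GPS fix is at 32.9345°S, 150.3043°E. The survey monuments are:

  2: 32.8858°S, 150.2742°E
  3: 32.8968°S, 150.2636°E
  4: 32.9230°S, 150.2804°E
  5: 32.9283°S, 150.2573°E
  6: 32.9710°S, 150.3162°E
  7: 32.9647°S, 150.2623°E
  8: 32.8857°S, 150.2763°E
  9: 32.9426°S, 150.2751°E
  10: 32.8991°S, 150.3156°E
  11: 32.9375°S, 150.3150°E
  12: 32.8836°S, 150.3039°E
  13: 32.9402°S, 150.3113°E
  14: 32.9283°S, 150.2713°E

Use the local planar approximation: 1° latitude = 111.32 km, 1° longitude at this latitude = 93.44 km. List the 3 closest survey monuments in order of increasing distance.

Distances from 32.9345°S, 150.3043°E:
2: √((0.0487·111.32)² + (-0.0301·93.44)²) = √(29.390320 + 7.910404) = 6.1074 km
3: √((0.0377·111.32)² + (-0.0407·93.44)²) = √(17.612828 + 14.462870) = 5.6635 km
4: √((0.0115·111.32)² + (-0.0239·93.44)²) = √(1.638861 + 4.987254) = 2.5741 km
5: √((0.0062·111.32)² + (-0.0470·93.44)²) = √(0.476354 + 19.286853) = 4.4456 km
6: √((-0.0365·111.32)² + (0.0119·93.44)²) = √(16.509432 + 1.236402) = 4.2126 km
7: √((-0.0302·111.32)² + (-0.0420·93.44)²) = √(11.302130 + 15.401543) = 5.1676 km
8: √((0.0488·111.32)² + (-0.0280·93.44)²) = √(29.511144 + 6.845130) = 6.0296 km
9: √((-0.0081·111.32)² + (-0.0292·93.44)²) = √(0.813048 + 7.444428) = 2.8736 km
10: √((0.0354·111.32)² + (0.0113·93.44)²) = √(15.529337 + 1.114866) = 4.0797 km
11: √((-0.0030·111.32)² + (0.0107·93.44)²) = √(0.111529 + 0.999616) = 1.0541 km
12: √((0.0509·111.32)² + (-0.0004·93.44)²) = √(32.105686 + 0.001397) = 5.6663 km
13: √((-0.0057·111.32)² + (0.0070·93.44)²) = √(0.402621 + 0.427821) = 0.9113 km
14: √((0.0062·111.32)² + (-0.0330·93.44)²) = √(0.476354 + 9.508096) = 3.1598 km
Sorted: 13 (0.9113 km) < 11 (1.0541 km) < 4 (2.5741 km) < 9 (2.8736 km) < 14 (3.1598 km) < …

13, 11, 4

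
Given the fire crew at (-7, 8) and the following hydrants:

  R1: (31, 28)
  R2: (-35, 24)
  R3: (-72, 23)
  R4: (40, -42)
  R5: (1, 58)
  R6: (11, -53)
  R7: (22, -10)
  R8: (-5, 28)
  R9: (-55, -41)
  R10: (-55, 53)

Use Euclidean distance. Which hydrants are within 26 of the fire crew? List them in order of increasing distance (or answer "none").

Distances from (-7, 8):
R1: √((38)² + (20)²) = √(1444.0000 + 400.0000) = 42.94
R2: √((-28)² + (16)²) = √(784.0000 + 256.0000) = 32.25
R3: √((-65)² + (15)²) = √(4225.0000 + 225.0000) = 66.71
R4: √((47)² + (-50)²) = √(2209.0000 + 2500.0000) = 68.62
R5: √((8)² + (50)²) = √(64.0000 + 2500.0000) = 50.64
R6: √((18)² + (-61)²) = √(324.0000 + 3721.0000) = 63.60
R7: √((29)² + (-18)²) = √(841.0000 + 324.0000) = 34.13
R8: √((2)² + (20)²) = √(4.0000 + 400.0000) = 20.10
R9: √((-48)² + (-49)²) = √(2304.0000 + 2401.0000) = 68.59
R10: √((-48)² + (45)²) = √(2304.0000 + 2025.0000) = 65.80
Threshold 26: R8 (20.10) is within range.

R8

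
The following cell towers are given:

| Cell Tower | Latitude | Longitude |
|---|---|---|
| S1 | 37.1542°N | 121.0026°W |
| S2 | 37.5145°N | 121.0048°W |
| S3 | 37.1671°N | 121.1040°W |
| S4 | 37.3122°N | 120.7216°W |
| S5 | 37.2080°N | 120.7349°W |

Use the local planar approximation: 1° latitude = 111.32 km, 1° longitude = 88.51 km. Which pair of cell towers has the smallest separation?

S1 and S3

Pairwise distances:
S1–S2: √((0.3603·111.32)² + (-0.0022·88.51)²) = √(1608.699473 + 0.037917) = 40.1091 km
S1–S3: √((0.0129·111.32)² + (-0.1014·88.51)²) = √(2.062176 + 80.549081) = 9.0891 km
S1–S4: √((0.1580·111.32)² + (0.2810·88.51)²) = √(309.357443 + 618.582061) = 30.4621 km
S1–S5: √((0.0538·111.32)² + (0.2677·88.51)²) = √(35.868313 + 561.411654) = 24.4393 km
S2–S3: √((-0.3474·111.32)² + (-0.0992·88.51)²) = √(1495.567516 + 77.091772) = 39.6568 km
S2–S4: √((-0.2023·111.32)² + (0.2832·88.51)²) = √(507.152021 + 628.305960) = 33.6966 km
S2–S5: √((-0.3065·111.32)² + (0.2699·88.51)²) = √(1164.145739 + 570.677107) = 41.6512 km
S3–S4: √((0.1451·111.32)² + (0.3824·88.51)²) = √(260.904290 + 1145.566879) = 37.5029 km
S3–S5: √((0.0409·111.32)² + (0.3691·88.51)²) = √(20.729700 + 1067.266240) = 32.9848 km
S4–S5: √((-0.1042·111.32)² + (-0.0133·88.51)²) = √(134.549421 + 1.385760) = 11.6591 km
Closest pair: S1–S3 at 9.0891 km.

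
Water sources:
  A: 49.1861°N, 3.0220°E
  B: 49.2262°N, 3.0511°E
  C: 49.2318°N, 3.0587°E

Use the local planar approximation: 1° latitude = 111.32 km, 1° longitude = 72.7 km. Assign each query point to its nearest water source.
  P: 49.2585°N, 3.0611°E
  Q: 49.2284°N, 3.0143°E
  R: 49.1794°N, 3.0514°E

P→C; Q→B; R→A

P at 49.2585°N, 3.0611°E:
  A: 8.5462 km
  B: 3.6684 km
  C: 2.9774 km
  → nearest: C (2.9774 km)
Q at 49.2284°N, 3.0143°E:
  A: 4.7420 km
  B: 2.6865 km
  C: 3.2500 km
  → nearest: B (2.6865 km)
R at 49.1794°N, 3.0514°E:
  A: 2.2638 km
  B: 5.2098 km
  C: 5.8573 km
  → nearest: A (2.2638 km)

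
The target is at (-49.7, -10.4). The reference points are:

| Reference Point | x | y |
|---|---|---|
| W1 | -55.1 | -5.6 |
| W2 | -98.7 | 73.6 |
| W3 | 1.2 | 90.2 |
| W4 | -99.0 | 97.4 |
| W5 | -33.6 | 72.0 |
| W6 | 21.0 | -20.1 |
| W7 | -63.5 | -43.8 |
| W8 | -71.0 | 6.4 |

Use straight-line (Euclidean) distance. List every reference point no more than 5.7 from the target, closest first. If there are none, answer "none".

none

Distances from (-49.7, -10.4):
W1: 7.2
W2: 97.2
W3: 112.7
W4: 118.5
W5: 84.0
W6: 71.4
W7: 36.1
W8: 27.1
Threshold 5.7: none within range.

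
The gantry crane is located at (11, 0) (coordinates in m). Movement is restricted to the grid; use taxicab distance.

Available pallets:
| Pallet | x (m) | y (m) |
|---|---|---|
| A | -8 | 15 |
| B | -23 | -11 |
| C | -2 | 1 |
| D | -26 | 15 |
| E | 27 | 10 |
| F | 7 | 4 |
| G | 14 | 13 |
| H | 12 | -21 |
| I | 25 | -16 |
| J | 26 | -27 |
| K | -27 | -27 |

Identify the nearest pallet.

Distances from (11, 0):
A: |-19| + |15| = 19 + 15 = 34 m
B: |-34| + |-11| = 34 + 11 = 45 m
C: |-13| + |1| = 13 + 1 = 14 m
D: |-37| + |15| = 37 + 15 = 52 m
E: |16| + |10| = 16 + 10 = 26 m
F: |-4| + |4| = 4 + 4 = 8 m
G: |3| + |13| = 3 + 13 = 16 m
H: |1| + |-21| = 1 + 21 = 22 m
I: |14| + |-16| = 14 + 16 = 30 m
J: |15| + |-27| = 15 + 27 = 42 m
K: |-38| + |-27| = 38 + 27 = 65 m
Minimum: F at 8 m.

F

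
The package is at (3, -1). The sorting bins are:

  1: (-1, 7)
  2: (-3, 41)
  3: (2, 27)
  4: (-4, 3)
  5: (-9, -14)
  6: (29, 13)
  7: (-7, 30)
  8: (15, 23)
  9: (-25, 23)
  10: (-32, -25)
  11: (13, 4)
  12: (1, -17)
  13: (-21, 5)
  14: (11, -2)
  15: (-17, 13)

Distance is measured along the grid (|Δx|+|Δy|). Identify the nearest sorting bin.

Distances from (3, -1):
1: 12
2: 48
3: 29
4: 11
5: 25
6: 40
7: 41
8: 36
9: 52
10: 59
11: 15
12: 18
13: 30
14: 9
15: 34
Minimum: 14 at 9.

14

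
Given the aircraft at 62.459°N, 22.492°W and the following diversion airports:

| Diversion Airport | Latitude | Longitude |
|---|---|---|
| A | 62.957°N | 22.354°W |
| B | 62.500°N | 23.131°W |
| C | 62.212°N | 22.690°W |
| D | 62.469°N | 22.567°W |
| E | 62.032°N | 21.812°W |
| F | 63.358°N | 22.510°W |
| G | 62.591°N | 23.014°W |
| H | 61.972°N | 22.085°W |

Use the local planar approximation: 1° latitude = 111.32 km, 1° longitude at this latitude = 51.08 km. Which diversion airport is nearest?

Distances from 62.459°N, 22.492°W:
A: √((0.498·111.32)² + (0.138·51.08)²) = √(3073.30088 + 49.68896) = 55.884 km
B: √((0.041·111.32)² + (-0.639·51.08)²) = √(20.83119 + 1065.37743) = 32.958 km
C: √((-0.247·111.32)² + (-0.198·51.08)²) = √(756.03222 + 102.28976) = 29.297 km
D: √((0.010·111.32)² + (-0.075·51.08)²) = √(1.23921 + 14.67656) = 3.989 km
E: √((-0.427·111.32)² + (0.680·51.08)²) = √(2259.44693 + 1206.47854) = 58.872 km
F: √((0.899·111.32)² + (-0.018·51.08)²) = √(10015.34188 + 0.84537) = 100.081 km
G: √((0.132·111.32)² + (-0.522·51.08)²) = √(215.92069 + 710.95610) = 30.445 km
H: √((-0.487·111.32)² + (0.407·51.08)²) = √(2939.03202 + 432.20580) = 58.062 km
Minimum: D at 3.989 km.

D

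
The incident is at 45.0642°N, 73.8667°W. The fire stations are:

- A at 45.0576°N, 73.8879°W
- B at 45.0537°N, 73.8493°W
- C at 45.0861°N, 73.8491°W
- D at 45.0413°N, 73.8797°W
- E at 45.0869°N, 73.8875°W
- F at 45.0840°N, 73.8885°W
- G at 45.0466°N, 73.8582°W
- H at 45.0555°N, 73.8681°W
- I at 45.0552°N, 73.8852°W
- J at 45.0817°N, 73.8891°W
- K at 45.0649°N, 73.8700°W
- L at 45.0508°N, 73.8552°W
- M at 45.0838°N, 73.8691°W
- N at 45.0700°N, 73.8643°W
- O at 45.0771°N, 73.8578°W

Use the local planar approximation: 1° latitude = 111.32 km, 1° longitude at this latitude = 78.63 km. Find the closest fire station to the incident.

Distances from 45.0642°N, 73.8667°W:
A: 1.8217 km
B: 1.7995 km
C: 2.8033 km
D: 2.7465 km
E: 3.0101 km
F: 2.7922 km
G: 2.0701 km
H: 0.9747 km
I: 1.7663 km
J: 2.6263 km
K: 0.2709 km
L: 1.7444 km
M: 2.1900 km
N: 0.6727 km
O: 1.5975 km
Minimum: K at 0.2709 km.

K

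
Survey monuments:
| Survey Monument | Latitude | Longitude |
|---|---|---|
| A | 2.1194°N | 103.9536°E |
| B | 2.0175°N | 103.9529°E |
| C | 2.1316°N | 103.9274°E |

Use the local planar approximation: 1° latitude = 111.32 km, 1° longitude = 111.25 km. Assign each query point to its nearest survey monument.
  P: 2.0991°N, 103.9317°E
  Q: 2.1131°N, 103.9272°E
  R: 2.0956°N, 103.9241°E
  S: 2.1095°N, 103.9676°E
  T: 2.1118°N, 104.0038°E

P at 2.0991°N, 103.9317°E:
  A: 3.3230 km
  B: 9.3849 km
  C: 3.6494 km
  → nearest: A (3.3230 km)
Q at 2.1131°N, 103.9272°E:
  A: 3.0196 km
  B: 11.0196 km
  C: 2.0595 km
  → nearest: C (2.0595 km)
R at 2.0956°N, 103.9241°E:
  A: 4.2178 km
  B: 9.2657 km
  C: 4.0243 km
  → nearest: C (4.0243 km)
S at 2.1095°N, 103.9676°E:
  A: 1.9080 km
  B: 10.3712 km
  C: 5.1043 km
  → nearest: A (1.9080 km)
T at 2.1118°N, 104.0038°E:
  A: 5.6485 km
  B: 11.9274 km
  C: 8.7806 km
  → nearest: A (5.6485 km)

P→A; Q→C; R→C; S→A; T→A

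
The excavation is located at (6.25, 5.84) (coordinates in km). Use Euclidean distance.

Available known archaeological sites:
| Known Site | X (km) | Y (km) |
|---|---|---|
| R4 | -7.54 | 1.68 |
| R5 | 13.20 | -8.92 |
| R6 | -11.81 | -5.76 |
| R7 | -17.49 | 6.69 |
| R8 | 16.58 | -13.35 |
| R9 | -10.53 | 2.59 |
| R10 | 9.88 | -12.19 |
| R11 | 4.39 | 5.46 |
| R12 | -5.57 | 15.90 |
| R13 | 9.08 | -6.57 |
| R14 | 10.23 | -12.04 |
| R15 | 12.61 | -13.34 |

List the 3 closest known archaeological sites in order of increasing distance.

R11, R13, R4

Distances from (6.25, 5.84):
R4: √((-13.79)² + (-4.16)²) = √(190.1641 + 17.3056) = 14.40 km
R5: √((6.95)² + (-14.76)²) = √(48.3025 + 217.8576) = 16.31 km
R6: √((-18.06)² + (-11.60)²) = √(326.1636 + 134.5600) = 21.46 km
R7: √((-23.74)² + (0.85)²) = √(563.5876 + 0.7225) = 23.76 km
R8: √((10.33)² + (-19.19)²) = √(106.7089 + 368.2561) = 21.79 km
R9: √((-16.78)² + (-3.25)²) = √(281.5684 + 10.5625) = 17.09 km
R10: √((3.63)² + (-18.03)²) = √(13.1769 + 325.0809) = 18.39 km
R11: √((-1.86)² + (-0.38)²) = √(3.4596 + 0.1444) = 1.90 km
R12: √((-11.82)² + (10.06)²) = √(139.7124 + 101.2036) = 15.52 km
R13: √((2.83)² + (-12.41)²) = √(8.0089 + 154.0081) = 12.73 km
R14: √((3.98)² + (-17.88)²) = √(15.8404 + 319.6944) = 18.32 km
R15: √((6.36)² + (-19.18)²) = √(40.4496 + 367.8724) = 20.21 km
Sorted: R11 (1.90 km) < R13 (12.73 km) < R4 (14.40 km) < R12 (15.52 km) < R5 (16.31 km) < …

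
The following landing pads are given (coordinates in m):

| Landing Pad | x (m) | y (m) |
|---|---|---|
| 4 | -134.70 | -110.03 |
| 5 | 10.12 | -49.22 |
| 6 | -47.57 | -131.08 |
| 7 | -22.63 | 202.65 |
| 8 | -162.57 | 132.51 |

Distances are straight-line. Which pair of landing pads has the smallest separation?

Pairwise distances:
4–5: √((144.82)² + (60.81)²) = √(20972.8324 + 3697.8561) = 157.07 m
4–6: √((87.13)² + (-21.05)²) = √(7591.6369 + 443.1025) = 89.64 m
4–7: √((112.07)² + (312.68)²) = √(12559.6849 + 97768.7824) = 332.16 m
4–8: √((-27.87)² + (242.54)²) = √(776.7369 + 58825.6516) = 244.14 m
5–6: √((-57.69)² + (-81.86)²) = √(3328.1361 + 6701.0596) = 100.15 m
5–7: √((-32.75)² + (251.87)²) = √(1072.5625 + 63438.4969) = 253.99 m
5–8: √((-172.69)² + (181.73)²) = √(29821.8361 + 33025.7929) = 250.69 m
6–7: √((24.94)² + (333.73)²) = √(622.0036 + 111375.7129) = 334.66 m
6–8: √((-115.00)² + (263.59)²) = √(13225.0000 + 69479.6881) = 287.58 m
7–8: √((-139.94)² + (-70.14)²) = √(19583.2036 + 4919.6196) = 156.53 m
Closest pair: 4–6 at 89.64 m.

4 and 6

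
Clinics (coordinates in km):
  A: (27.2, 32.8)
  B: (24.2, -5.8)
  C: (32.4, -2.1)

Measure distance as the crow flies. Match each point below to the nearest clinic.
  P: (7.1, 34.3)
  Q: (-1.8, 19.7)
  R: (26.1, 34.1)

P→A; Q→A; R→A

P at (7.1, 34.3):
  A: √((20.1)² + (-1.5)²) = √(404.010 + 2.250) = 20.2 km
  B: √((17.1)² + (-40.1)²) = √(292.410 + 1608.010) = 43.6 km
  C: √((25.3)² + (-36.4)²) = √(640.090 + 1324.960) = 44.3 km
  → nearest: A (20.2 km)
Q at (-1.8, 19.7):
  A: √((29.0)² + (13.1)²) = √(841.000 + 171.610) = 31.8 km
  B: √((26.0)² + (-25.5)²) = √(676.000 + 650.250) = 36.4 km
  C: √((34.2)² + (-21.8)²) = √(1169.640 + 475.240) = 40.6 km
  → nearest: A (31.8 km)
R at (26.1, 34.1):
  A: √((1.1)² + (-1.3)²) = √(1.210 + 1.690) = 1.7 km
  B: √((-1.9)² + (-39.9)²) = √(3.610 + 1592.010) = 39.9 km
  C: √((6.3)² + (-36.2)²) = √(39.690 + 1310.440) = 36.7 km
  → nearest: A (1.7 km)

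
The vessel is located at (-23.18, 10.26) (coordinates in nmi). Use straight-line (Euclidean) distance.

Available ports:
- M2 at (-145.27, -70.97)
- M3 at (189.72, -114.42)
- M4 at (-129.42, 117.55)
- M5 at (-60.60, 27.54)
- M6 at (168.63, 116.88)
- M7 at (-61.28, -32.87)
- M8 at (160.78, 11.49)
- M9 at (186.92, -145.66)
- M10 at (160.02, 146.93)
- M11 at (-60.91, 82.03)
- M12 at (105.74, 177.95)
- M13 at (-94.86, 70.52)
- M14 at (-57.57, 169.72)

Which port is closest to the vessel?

Distances from (-23.18, 10.26):
M2: 146.64 nmi
M3: 246.72 nmi
M4: 150.99 nmi
M5: 41.22 nmi
M6: 219.45 nmi
M7: 57.55 nmi
M8: 183.96 nmi
M9: 261.64 nmi
M10: 228.56 nmi
M11: 81.08 nmi
M12: 211.52 nmi
M13: 93.64 nmi
M14: 163.13 nmi
Minimum: M5 at 41.22 nmi.

M5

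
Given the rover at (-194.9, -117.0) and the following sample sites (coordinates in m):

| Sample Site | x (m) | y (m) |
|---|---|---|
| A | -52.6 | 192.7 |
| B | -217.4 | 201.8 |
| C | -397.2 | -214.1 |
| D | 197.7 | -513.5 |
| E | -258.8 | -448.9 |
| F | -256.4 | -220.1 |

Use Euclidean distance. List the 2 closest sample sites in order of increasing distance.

F, C

Distances from (-194.9, -117.0):
A: 340.8 m
B: 319.6 m
C: 224.4 m
D: 558.0 m
E: 338.0 m
F: 120.0 m
Sorted: F (120.0 m) < C (224.4 m) < B (319.6 m) < E (338.0 m) < …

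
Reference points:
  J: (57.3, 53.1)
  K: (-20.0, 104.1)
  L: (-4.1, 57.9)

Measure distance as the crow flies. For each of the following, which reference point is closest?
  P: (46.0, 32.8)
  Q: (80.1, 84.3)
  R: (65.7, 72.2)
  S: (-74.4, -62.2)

P→J; Q→J; R→J; S→L

P at (46.0, 32.8):
  J: 23.23
  K: 97.16
  L: 56.04
  → nearest: J (23.23)
Q at (80.1, 84.3):
  J: 38.64
  K: 102.04
  L: 88.24
  → nearest: J (38.64)
R at (65.7, 72.2):
  J: 20.87
  K: 91.44
  L: 71.25
  → nearest: J (20.87)
S at (-74.4, -62.2):
  J: 175.04
  K: 174.97
  L: 139.16
  → nearest: L (139.16)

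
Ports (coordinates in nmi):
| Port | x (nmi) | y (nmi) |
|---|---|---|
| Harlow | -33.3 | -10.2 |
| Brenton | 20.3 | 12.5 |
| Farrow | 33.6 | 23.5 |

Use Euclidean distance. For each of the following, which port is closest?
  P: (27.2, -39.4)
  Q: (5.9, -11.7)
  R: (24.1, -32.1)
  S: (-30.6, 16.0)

P at (27.2, -39.4):
  Harlow: √((-60.5)² + (29.2)²) = √(3660.2500 + 852.6400) = 67.18 nmi
  Brenton: √((-6.9)² + (51.9)²) = √(47.6100 + 2693.6100) = 52.36 nmi
  Farrow: √((6.4)² + (62.9)²) = √(40.9600 + 3956.4100) = 63.22 nmi
  → nearest: Brenton (52.36 nmi)
Q at (5.9, -11.7):
  Harlow: √((-39.2)² + (1.5)²) = √(1536.6400 + 2.2500) = 39.23 nmi
  Brenton: √((14.4)² + (24.2)²) = √(207.3600 + 585.6400) = 28.16 nmi
  Farrow: √((27.7)² + (35.2)²) = √(767.2900 + 1239.0400) = 44.79 nmi
  → nearest: Brenton (28.16 nmi)
R at (24.1, -32.1):
  Harlow: √((-57.4)² + (21.9)²) = √(3294.7600 + 479.6100) = 61.44 nmi
  Brenton: √((-3.8)² + (44.6)²) = √(14.4400 + 1989.1600) = 44.76 nmi
  Farrow: √((9.5)² + (55.6)²) = √(90.2500 + 3091.3600) = 56.41 nmi
  → nearest: Brenton (44.76 nmi)
S at (-30.6, 16.0):
  Harlow: √((-2.7)² + (-26.2)²) = √(7.2900 + 686.4400) = 26.34 nmi
  Brenton: √((50.9)² + (-3.5)²) = √(2590.8100 + 12.2500) = 51.02 nmi
  Farrow: √((64.2)² + (7.5)²) = √(4121.6400 + 56.2500) = 64.64 nmi
  → nearest: Harlow (26.34 nmi)

P→Brenton; Q→Brenton; R→Brenton; S→Harlow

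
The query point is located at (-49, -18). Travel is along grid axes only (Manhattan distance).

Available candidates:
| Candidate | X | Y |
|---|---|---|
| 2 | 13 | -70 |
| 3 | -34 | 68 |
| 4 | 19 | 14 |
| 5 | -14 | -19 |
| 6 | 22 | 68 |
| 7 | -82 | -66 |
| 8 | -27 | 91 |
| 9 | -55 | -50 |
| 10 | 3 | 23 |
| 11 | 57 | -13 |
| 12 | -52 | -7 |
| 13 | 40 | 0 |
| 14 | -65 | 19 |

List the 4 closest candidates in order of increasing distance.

12, 5, 9, 14

Distances from (-49, -18):
2: |62| + |-52| = 62 + 52 = 114
3: |15| + |86| = 15 + 86 = 101
4: |68| + |32| = 68 + 32 = 100
5: |35| + |-1| = 35 + 1 = 36
6: |71| + |86| = 71 + 86 = 157
7: |-33| + |-48| = 33 + 48 = 81
8: |22| + |109| = 22 + 109 = 131
9: |-6| + |-32| = 6 + 32 = 38
10: |52| + |41| = 52 + 41 = 93
11: |106| + |5| = 106 + 5 = 111
12: |-3| + |11| = 3 + 11 = 14
13: |89| + |18| = 89 + 18 = 107
14: |-16| + |37| = 16 + 37 = 53
Sorted: 12 (14) < 5 (36) < 9 (38) < 14 (53) < 7 (81) < 10 (93) < …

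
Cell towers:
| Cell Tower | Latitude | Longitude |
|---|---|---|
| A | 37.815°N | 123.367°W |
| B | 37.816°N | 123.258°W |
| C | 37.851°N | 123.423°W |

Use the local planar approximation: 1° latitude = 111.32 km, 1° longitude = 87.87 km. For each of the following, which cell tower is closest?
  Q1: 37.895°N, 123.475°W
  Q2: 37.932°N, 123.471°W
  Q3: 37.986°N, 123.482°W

Q1→C; Q2→C; Q3→C

Q1 at 37.895°N, 123.475°W:
  A: 13.014 km
  B: 20.998 km
  C: 6.698 km
  → nearest: C (6.698 km)
Q2 at 37.932°N, 123.471°W:
  A: 15.911 km
  B: 22.739 km
  C: 9.955 km
  → nearest: C (9.955 km)
Q3 at 37.986°N, 123.482°W:
  A: 21.552 km
  B: 27.305 km
  C: 15.897 km
  → nearest: C (15.897 km)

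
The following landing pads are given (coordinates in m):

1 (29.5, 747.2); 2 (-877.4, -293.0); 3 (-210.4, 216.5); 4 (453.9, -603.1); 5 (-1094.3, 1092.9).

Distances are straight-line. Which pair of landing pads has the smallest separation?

Pairwise distances:
1–2: 1380.0 m
1–3: 582.4 m
1–4: 1415.4 m
1–5: 1175.8 m
2–3: 839.3 m
2–4: 1366.9 m
2–5: 1402.8 m
3–4: 1055.0 m
3–5: 1244.7 m
4–5: 2296.4 m
Closest pair: 1–3 at 582.4 m.

1 and 3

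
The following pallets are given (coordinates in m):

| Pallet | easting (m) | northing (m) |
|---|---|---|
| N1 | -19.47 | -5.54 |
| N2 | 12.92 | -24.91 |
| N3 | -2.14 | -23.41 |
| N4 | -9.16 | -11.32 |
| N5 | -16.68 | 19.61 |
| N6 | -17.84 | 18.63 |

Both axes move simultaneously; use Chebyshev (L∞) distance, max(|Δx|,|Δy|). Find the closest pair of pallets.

Pairwise distances:
N5–N6: 1.16 m
N1–N4: 10.31 m
N3–N4: 12.09 m
N2–N3: 15.06 m
N1–N3: 17.87 m
N2–N4: 22.08 m
N1–N6: 24.17 m
N1–N5: 25.15 m
N4–N6: 29.95 m
N4–N5: 30.93 m
N1–N2: 32.39 m
N3–N6: 42.04 m
N3–N5: 43.02 m
N2–N6: 43.54 m
N2–N5: 44.52 m
Closest pair: N5–N6 at 1.16 m.

N5 and N6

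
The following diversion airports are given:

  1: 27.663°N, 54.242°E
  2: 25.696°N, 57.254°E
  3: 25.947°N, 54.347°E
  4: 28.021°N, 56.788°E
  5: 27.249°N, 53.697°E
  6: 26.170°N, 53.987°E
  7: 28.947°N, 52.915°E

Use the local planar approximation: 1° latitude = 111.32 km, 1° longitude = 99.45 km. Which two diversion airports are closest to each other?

3 and 6

Pairwise distances:
1–2: √((-1.967·111.32)² + (3.012·99.45)²) = √(47946.30185 + 89726.24848) = 371.043 km
1–3: √((-1.716·111.32)² + (0.105·99.45)²) = √(36490.59647 + 109.04059) = 191.310 km
1–4: √((0.358·111.32)² + (2.546·99.45)²) = √(1588.22654 + 64110.08808) = 256.317 km
1–5: √((-0.414·111.32)² + (-0.545·99.45)²) = √(2123.96364 + 2937.66710) = 71.145 km
1–6: √((-1.493·111.32)² + (-0.255·99.45)²) = √(27622.69262 + 643.11692) = 168.124 km
1–7: √((1.284·111.32)² + (-1.327·99.45)²) = √(20430.37992 + 17416.12049) = 194.542 km
2–3: √((0.251·111.32)² + (-2.907·99.45)²) = √(780.71736 + 83579.47493) = 290.448 km
2–4: √((2.325·111.32)² + (-0.466·99.45)²) = √(66987.27476 + 2147.73853) = 262.935 km
2–5: √((1.553·111.32)² + (-3.557·99.45)²) = √(29887.48057 + 125134.56992) = 393.728 km
2–6: √((0.474·111.32)² + (-3.267·99.45)²) = √(2784.21699 + 105562.05688) = 329.160 km
2–7: √((3.251·111.32)² + (-4.339·99.45)²) = √(130972.56542 + 186203.94383) = 563.184 km
3–4: √((2.074·111.32)² + (2.441·99.45)²) = √(53304.50312 + 58931.17953) = 335.016 km
3–5: √((1.302·111.32)² + (-0.650·99.45)²) = √(21007.20937 + 4178.65281) = 158.701 km
3–6: √((0.223·111.32)² + (-0.360·99.45)²) = √(616.24885 + 1281.78320) = 43.566 km
3–7: √((3.000·111.32)² + (-1.432·99.45)²) = √(111529.28160 + 20281.29167) = 363.057 km
4–5: √((-0.772·111.32)² + (-3.091·99.45)²) = √(7385.51860 + 94494.72926) = 319.187 km
4–6: √((-1.851·111.32)² + (-2.801·99.45)²) = √(42457.97068 + 77595.36718) = 346.487 km
4–7: √((0.926·111.32)² + (-3.873·99.45)²) = √(10625.96470 + 148355.81335) = 398.725 km
5–6: √((-1.079·111.32)² + (0.290·99.45)²) = √(14427.44026 + 831.77444) = 123.528 km
5–7: √((1.698·111.32)² + (-0.782·99.45)²) = √(35729.07454 + 6048.15735) = 204.395 km
6–7: √((2.777·111.32)² + (-1.072·99.45)²) = √(95564.84392 + 11365.77739) = 327.002 km
Closest pair: 3–6 at 43.566 km.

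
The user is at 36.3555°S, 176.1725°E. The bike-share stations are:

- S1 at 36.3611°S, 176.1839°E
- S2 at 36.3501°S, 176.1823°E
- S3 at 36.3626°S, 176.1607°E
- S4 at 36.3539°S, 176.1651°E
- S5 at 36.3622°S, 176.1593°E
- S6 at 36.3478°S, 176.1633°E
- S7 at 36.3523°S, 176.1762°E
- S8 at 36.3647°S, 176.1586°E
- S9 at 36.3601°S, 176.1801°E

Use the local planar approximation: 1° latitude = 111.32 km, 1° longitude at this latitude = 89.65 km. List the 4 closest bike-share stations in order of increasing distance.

S7, S4, S9, S2

Distances from 36.3555°S, 176.1725°E:
S1: √((-0.0056·111.32)² + (0.0114·89.65)²) = √(0.388618 + 1.044504) = 1.1971 km
S2: √((0.0054·111.32)² + (0.0098·89.65)²) = √(0.361355 + 0.771885) = 1.0645 km
S3: √((-0.0071·111.32)² + (-0.0118·89.65)²) = √(0.624688 + 1.119089) = 1.3205 km
S4: √((0.0016·111.32)² + (-0.0074·89.65)²) = √(0.031724 + 0.440113) = 0.6869 km
S5: √((-0.0067·111.32)² + (-0.0132·89.65)²) = √(0.556283 + 1.400388) = 1.3988 km
S6: √((0.0077·111.32)² + (-0.0092·89.65)²) = √(0.734730 + 0.680262) = 1.1895 km
S7: √((0.0032·111.32)² + (0.0037·89.65)²) = √(0.126896 + 0.110028) = 0.4867 km
S8: √((-0.0092·111.32)² + (-0.0139·89.65)²) = √(1.048871 + 1.552852) = 1.6130 km
S9: √((-0.0046·111.32)² + (0.0076·89.65)²) = √(0.262218 + 0.464224) = 0.8523 km
Sorted: S7 (0.4867 km) < S4 (0.6869 km) < S9 (0.8523 km) < S2 (1.0645 km) < S6 (1.1895 km) < S1 (1.1971 km) < …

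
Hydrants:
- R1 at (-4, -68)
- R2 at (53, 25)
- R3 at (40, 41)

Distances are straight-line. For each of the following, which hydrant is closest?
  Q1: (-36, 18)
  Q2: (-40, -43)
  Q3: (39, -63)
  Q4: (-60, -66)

Q1→R3; Q2→R1; Q3→R1; Q4→R1

Q1 at (-36, 18):
  R1: √((32)² + (-86)²) = √(1024.000 + 7396.000) = 91.8
  R2: √((89)² + (7)²) = √(7921.000 + 49.000) = 89.3
  R3: √((76)² + (23)²) = √(5776.000 + 529.000) = 79.4
  → nearest: R3 (79.4)
Q2 at (-40, -43):
  R1: √((36)² + (-25)²) = √(1296.000 + 625.000) = 43.8
  R2: √((93)² + (68)²) = √(8649.000 + 4624.000) = 115.2
  R3: √((80)² + (84)²) = √(6400.000 + 7056.000) = 116.0
  → nearest: R1 (43.8)
Q3 at (39, -63):
  R1: √((-43)² + (-5)²) = √(1849.000 + 25.000) = 43.3
  R2: √((14)² + (88)²) = √(196.000 + 7744.000) = 89.1
  R3: √((1)² + (104)²) = √(1.000 + 10816.000) = 104.0
  → nearest: R1 (43.3)
Q4 at (-60, -66):
  R1: √((56)² + (-2)²) = √(3136.000 + 4.000) = 56.0
  R2: √((113)² + (91)²) = √(12769.000 + 8281.000) = 145.1
  R3: √((100)² + (107)²) = √(10000.000 + 11449.000) = 146.5
  → nearest: R1 (56.0)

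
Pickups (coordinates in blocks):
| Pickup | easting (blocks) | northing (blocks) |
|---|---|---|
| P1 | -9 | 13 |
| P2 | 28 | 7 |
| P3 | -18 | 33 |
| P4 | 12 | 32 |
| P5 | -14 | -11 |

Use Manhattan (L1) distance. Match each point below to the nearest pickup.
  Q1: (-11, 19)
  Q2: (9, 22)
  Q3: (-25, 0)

Q1→P1; Q2→P4; Q3→P5

Q1 at (-11, 19):
  P1: |2| + |-6| = 2 + 6 = 8 blocks
  P2: |39| + |-12| = 39 + 12 = 51 blocks
  P3: |-7| + |14| = 7 + 14 = 21 blocks
  P4: |23| + |13| = 23 + 13 = 36 blocks
  P5: |-3| + |-30| = 3 + 30 = 33 blocks
  → nearest: P1 (8 blocks)
Q2 at (9, 22):
  P1: |-18| + |-9| = 18 + 9 = 27 blocks
  P2: |19| + |-15| = 19 + 15 = 34 blocks
  P3: |-27| + |11| = 27 + 11 = 38 blocks
  P4: |3| + |10| = 3 + 10 = 13 blocks
  P5: |-23| + |-33| = 23 + 33 = 56 blocks
  → nearest: P4 (13 blocks)
Q3 at (-25, 0):
  P1: |16| + |13| = 16 + 13 = 29 blocks
  P2: |53| + |7| = 53 + 7 = 60 blocks
  P3: |7| + |33| = 7 + 33 = 40 blocks
  P4: |37| + |32| = 37 + 32 = 69 blocks
  P5: |11| + |-11| = 11 + 11 = 22 blocks
  → nearest: P5 (22 blocks)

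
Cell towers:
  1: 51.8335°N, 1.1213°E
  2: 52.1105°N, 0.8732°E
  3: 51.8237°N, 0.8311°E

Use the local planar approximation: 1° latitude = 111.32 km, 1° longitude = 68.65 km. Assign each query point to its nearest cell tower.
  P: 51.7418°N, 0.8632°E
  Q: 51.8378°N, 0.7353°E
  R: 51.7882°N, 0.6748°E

P at 51.7418°N, 0.8632°E:
  1: √((0.0917·111.32)² + (0.2581·68.65)²) = √(104.204162 + 313.947546) = 20.4488 km
  2: √((0.3687·111.32)² + (0.0100·68.65)²) = √(1684.583996 + 0.471282) = 41.0494 km
  3: √((0.0819·111.32)² + (-0.0321·68.65)²) = √(83.121658 + 4.856139) = 9.3796 km
  → nearest: 3 (9.3796 km)
Q at 51.8378°N, 0.7353°E:
  1: √((-0.0043·111.32)² + (0.3860·68.65)²) = √(0.229131 + 702.191701) = 26.5032 km
  2: √((0.2727·111.32)² + (0.1379·68.65)²) = √(921.545263 + 89.620965) = 31.7988 km
  3: √((-0.0141·111.32)² + (0.0958·68.65)²) = √(2.463682 + 43.252588) = 6.7614 km
  → nearest: 3 (6.7614 km)
R at 51.7882°N, 0.6748°E:
  1: √((0.0453·111.32)² + (0.4465·68.65)²) = √(25.429791 + 939.558897) = 31.0643 km
  2: √((0.3223·111.32)² + (0.1984·68.65)²) = √(1287.262170 + 185.508758) = 38.3767 km
  3: √((0.0355·111.32)² + (0.1563·68.65)²) = √(15.617197 + 115.132793) = 11.4346 km
  → nearest: 3 (11.4346 km)

P→3; Q→3; R→3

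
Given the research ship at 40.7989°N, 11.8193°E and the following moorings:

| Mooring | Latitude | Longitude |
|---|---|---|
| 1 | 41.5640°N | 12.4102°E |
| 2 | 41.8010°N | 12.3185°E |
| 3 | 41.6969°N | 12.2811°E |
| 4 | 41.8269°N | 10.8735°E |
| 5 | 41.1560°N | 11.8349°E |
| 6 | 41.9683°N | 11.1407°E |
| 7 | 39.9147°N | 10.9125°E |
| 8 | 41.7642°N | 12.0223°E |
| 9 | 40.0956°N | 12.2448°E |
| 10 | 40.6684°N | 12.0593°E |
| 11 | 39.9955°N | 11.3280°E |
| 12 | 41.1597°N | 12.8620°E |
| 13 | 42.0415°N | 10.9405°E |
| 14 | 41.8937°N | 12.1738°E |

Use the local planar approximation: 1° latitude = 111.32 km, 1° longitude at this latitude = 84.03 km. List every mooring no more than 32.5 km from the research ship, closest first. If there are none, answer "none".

10

Distances from 40.7989°N, 11.8193°E:
1: √((0.7651·111.32)² + (0.5909·84.03)²) = √(7254.087658 + 2465.452882) = 98.5877 km
2: √((1.0021·111.32)² + (0.4992·84.03)²) = √(12444.244047 + 1759.615911) = 119.1799 km
3: √((0.8980·111.32)² + (0.4618·84.03)²) = √(9993.073200 + 1505.832216) = 107.2329 km
4: √((1.0280·111.32)² + (-0.9458·84.03)²) = √(13095.817814 + 6316.366863) = 139.3276 km
5: √((0.3571·111.32)² + (0.0156·84.03)²) = √(1580.251080 + 1.718375) = 39.7740 km
6: √((1.1694·111.32)² + (-0.6786·84.03)²) = √(16946.209625 + 3251.594930) = 142.1190 km
7: √((-0.8842·111.32)² + (-0.9068·84.03)²) = √(9688.296389 + 5806.196772) = 124.4769 km
8: √((0.9653·111.32)² + (0.2030·84.03)²) = √(11547.048972 + 290.978434) = 108.8027 km
9: √((-0.7033·111.32)² + (0.4255·84.03)²) = √(6129.536424 + 1278.403220) = 86.0694 km
10: √((-0.1305·111.32)² + (0.2400·84.03)²) = √(211.041283 + 406.715956) = 24.8547 km
11: √((-0.8034·111.32)² + (-0.4913·84.03)²) = √(7998.527644 + 1704.363619) = 98.5033 km
12: √((0.3608·111.32)² + (1.0427·84.03)²) = √(1613.167460 + 7676.928118) = 96.3851 km
13: √((1.2426·111.32)² + (-0.8788·84.03)²) = √(19134.146459 + 5453.167322) = 156.8034 km
14: √((1.0948·111.32)² + (0.3545·84.03)²) = √(14853.061278 + 887.362775) = 125.4608 km
Threshold 32.5 km: 10 (24.8547 km) is within range.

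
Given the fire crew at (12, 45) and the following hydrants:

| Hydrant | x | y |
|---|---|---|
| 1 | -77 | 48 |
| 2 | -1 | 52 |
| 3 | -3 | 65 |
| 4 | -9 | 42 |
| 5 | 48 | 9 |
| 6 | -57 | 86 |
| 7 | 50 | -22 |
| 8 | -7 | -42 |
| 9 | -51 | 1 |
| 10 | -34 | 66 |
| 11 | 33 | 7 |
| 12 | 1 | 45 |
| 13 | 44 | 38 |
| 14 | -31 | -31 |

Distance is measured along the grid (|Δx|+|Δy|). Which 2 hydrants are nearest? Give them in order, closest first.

Distances from (12, 45):
1: |-89| + |3| = 89 + 3 = 92
2: |-13| + |7| = 13 + 7 = 20
3: |-15| + |20| = 15 + 20 = 35
4: |-21| + |-3| = 21 + 3 = 24
5: |36| + |-36| = 36 + 36 = 72
6: |-69| + |41| = 69 + 41 = 110
7: |38| + |-67| = 38 + 67 = 105
8: |-19| + |-87| = 19 + 87 = 106
9: |-63| + |-44| = 63 + 44 = 107
10: |-46| + |21| = 46 + 21 = 67
11: |21| + |-38| = 21 + 38 = 59
12: |-11| + |0| = 11 + 0 = 11
13: |32| + |-7| = 32 + 7 = 39
14: |-43| + |-76| = 43 + 76 = 119
Sorted: 12 (11) < 2 (20) < 4 (24) < 3 (35) < …

12, 2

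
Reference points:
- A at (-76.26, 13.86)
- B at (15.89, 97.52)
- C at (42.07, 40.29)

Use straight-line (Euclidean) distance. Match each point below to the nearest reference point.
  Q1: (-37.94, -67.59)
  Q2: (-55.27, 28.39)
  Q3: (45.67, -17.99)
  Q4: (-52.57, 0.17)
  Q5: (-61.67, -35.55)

Q1→A; Q2→A; Q3→C; Q4→A; Q5→A

Q1 at (-37.94, -67.59):
  A: 90.01
  B: 173.66
  C: 134.31
  → nearest: A (90.01)
Q2 at (-55.27, 28.39):
  A: 25.53
  B: 99.21
  C: 98.06
  → nearest: A (25.53)
Q3 at (45.67, -17.99):
  A: 126.02
  B: 119.29
  C: 58.39
  → nearest: C (58.39)
Q4 at (-52.57, 0.17):
  A: 27.36
  B: 119.01
  C: 102.79
  → nearest: A (27.36)
Q5 at (-61.67, -35.55):
  A: 51.52
  B: 154.02
  C: 128.51
  → nearest: A (51.52)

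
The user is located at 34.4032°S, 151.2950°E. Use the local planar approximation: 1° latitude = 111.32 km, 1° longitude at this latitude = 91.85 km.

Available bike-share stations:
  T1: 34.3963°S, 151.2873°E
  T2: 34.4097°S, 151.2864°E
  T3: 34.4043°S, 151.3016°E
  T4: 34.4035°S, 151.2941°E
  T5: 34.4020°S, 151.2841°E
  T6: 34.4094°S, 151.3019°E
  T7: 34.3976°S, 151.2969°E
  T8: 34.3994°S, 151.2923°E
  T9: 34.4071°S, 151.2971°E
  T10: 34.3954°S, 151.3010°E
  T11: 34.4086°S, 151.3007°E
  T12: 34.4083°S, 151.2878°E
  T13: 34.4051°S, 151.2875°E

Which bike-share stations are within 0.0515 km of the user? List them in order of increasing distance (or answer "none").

Distances from 34.4032°S, 151.2950°E:
T1: √((0.0069·111.32)² + (-0.0077·91.85)²) = √(0.589990 + 0.500195) = 1.0441 km
T2: √((-0.0065·111.32)² + (-0.0086·91.85)²) = √(0.523568 + 0.623958) = 1.0712 km
T3: √((-0.0011·111.32)² + (0.0066·91.85)²) = √(0.014994 + 0.367491) = 0.6185 km
T4: √((-0.0003·111.32)² + (-0.0009·91.85)²) = √(0.001115 + 0.006834) = 0.0892 km
T5: √((0.0012·111.32)² + (-0.0109·91.85)²) = √(0.017845 + 1.002331) = 1.0100 km
T6: √((-0.0062·111.32)² + (0.0069·91.85)²) = √(0.476354 + 0.401658) = 0.9370 km
T7: √((0.0056·111.32)² + (0.0019·91.85)²) = √(0.388618 + 0.030455) = 0.6474 km
T8: √((0.0038·111.32)² + (-0.0027·91.85)²) = √(0.178943 + 0.061502) = 0.4904 km
T9: √((-0.0039·111.32)² + (0.0021·91.85)²) = √(0.188484 + 0.037205) = 0.4751 km
T10: √((0.0078·111.32)² + (0.0060·91.85)²) = √(0.753938 + 0.303711) = 1.0284 km
T11: √((-0.0054·111.32)² + (0.0057·91.85)²) = √(0.361355 + 0.274099) = 0.7972 km
T12: √((-0.0051·111.32)² + (-0.0072·91.85)²) = √(0.322320 + 0.437344) = 0.8716 km
T13: √((-0.0019·111.32)² + (-0.0075·91.85)²) = √(0.044736 + 0.474549) = 0.7206 km
Threshold 0.0515 km: none within range.

none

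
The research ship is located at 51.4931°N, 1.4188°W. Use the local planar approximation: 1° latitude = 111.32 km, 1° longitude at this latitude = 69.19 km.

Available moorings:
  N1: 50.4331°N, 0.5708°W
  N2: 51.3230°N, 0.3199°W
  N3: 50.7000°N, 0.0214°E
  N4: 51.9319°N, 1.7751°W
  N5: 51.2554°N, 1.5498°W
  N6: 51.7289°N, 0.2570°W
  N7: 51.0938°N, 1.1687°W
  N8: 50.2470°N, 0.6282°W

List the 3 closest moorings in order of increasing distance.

Distances from 51.4931°N, 1.4188°W:
N1: 131.7814 km
N2: 78.3553 km
N3: 133.1329 km
N4: 54.7155 km
N5: 27.9701 km
N6: 84.5622 km
N7: 47.6996 km
N8: 149.1119 km
Sorted: N5 (27.9701 km) < N7 (47.6996 km) < N4 (54.7155 km) < N2 (78.3553 km) < N6 (84.5622 km) < …

N5, N7, N4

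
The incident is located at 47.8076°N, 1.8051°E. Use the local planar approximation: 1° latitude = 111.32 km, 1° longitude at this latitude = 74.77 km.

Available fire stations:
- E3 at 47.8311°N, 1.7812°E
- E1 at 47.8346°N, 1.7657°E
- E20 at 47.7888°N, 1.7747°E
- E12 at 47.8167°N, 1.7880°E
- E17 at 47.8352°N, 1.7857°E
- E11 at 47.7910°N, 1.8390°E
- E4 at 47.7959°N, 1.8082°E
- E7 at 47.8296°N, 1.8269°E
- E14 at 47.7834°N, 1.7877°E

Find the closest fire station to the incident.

Distances from 47.8076°N, 1.8051°E:
E3: 3.1681 km
E1: 4.2086 km
E20: 3.0897 km
E12: 1.6312 km
E17: 3.3976 km
E11: 3.1368 km
E4: 1.3229 km
E7: 2.9419 km
E14: 2.9916 km
Minimum: E4 at 1.3229 km.

E4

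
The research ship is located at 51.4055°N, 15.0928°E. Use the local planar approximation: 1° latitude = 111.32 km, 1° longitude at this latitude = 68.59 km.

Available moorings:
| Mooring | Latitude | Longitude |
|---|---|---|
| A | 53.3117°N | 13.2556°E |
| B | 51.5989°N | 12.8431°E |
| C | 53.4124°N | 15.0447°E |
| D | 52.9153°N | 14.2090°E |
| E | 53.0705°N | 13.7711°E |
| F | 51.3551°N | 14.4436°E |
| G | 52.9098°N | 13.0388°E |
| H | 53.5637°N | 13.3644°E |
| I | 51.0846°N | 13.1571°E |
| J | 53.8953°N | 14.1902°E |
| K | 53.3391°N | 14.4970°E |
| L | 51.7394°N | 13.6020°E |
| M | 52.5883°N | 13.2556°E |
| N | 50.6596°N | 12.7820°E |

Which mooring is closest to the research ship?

Distances from 51.4055°N, 15.0928°E:
A: 246.7944 km
B: 155.8016 km
C: 223.4325 km
D: 178.6690 km
E: 206.3303 km
F: 44.8807 km
G: 218.8394 km
H: 267.9082 km
I: 137.4914 km
J: 283.9946 km
K: 219.0933 km
L: 108.8001 km
M: 182.2532 km
N: 178.9305 km
Minimum: F at 44.8807 km.

F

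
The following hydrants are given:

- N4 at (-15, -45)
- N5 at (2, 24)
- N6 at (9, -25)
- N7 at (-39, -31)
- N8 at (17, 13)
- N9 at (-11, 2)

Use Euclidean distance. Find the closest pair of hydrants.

Pairwise distances:
N4–N5: 71.1
N4–N6: 31.2
N4–N7: 27.8
N4–N8: 66.2
N4–N9: 47.2
N5–N6: 49.5
N5–N7: 68.6
N5–N8: 18.6
N5–N9: 25.6
N6–N7: 48.4
N6–N8: 38.8
N6–N9: 33.6
N7–N8: 71.2
N7–N9: 43.3
N8–N9: 30.1
Closest pair: N5–N8 at 18.6.

N5 and N8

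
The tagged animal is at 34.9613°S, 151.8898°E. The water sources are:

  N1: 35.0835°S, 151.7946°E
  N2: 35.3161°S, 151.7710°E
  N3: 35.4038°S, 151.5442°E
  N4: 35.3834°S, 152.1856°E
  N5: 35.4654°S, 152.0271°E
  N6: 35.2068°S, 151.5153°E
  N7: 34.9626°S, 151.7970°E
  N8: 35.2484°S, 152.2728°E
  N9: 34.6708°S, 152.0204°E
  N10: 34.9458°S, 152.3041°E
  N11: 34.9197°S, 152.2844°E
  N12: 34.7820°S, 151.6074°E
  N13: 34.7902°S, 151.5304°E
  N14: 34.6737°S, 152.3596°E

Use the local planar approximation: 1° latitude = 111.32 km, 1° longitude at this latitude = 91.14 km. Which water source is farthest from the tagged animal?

N3

Distances from 34.9613°S, 151.8898°E:
N1: 16.1348 km
N2: 40.9536 km
N3: 58.4686 km
N4: 54.1728 km
N5: 57.4947 km
N6: 43.7249 km
N7: 8.4590 km
N8: 47.3277 km
N9: 34.4595 km
N10: 37.7987 km
N11: 36.2608 km
N12: 32.5704 km
N13: 37.8909 km
N14: 53.4635 km
Maximum: N3 at 58.4686 km.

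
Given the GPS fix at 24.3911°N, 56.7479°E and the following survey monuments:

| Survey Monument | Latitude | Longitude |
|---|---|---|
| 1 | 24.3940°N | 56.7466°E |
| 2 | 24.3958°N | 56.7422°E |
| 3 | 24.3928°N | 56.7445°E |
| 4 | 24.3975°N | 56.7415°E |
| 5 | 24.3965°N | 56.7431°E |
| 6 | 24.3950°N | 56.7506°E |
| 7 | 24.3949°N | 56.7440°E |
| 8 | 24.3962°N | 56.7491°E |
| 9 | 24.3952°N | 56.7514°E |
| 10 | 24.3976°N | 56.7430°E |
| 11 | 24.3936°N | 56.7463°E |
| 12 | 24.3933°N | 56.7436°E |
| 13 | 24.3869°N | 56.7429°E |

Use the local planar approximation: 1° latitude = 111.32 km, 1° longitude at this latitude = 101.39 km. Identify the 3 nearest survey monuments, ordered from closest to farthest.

Distances from 24.3911°N, 56.7479°E:
1: √((0.0029·111.32)² + (-0.0013·101.39)²) = √(0.104218 + 0.017373) = 0.3487 km
2: √((0.0047·111.32)² + (-0.0057·101.39)²) = √(0.273742 + 0.333995) = 0.7796 km
3: √((0.0017·111.32)² + (-0.0034·101.39)²) = √(0.035813 + 0.118836) = 0.3933 km
4: √((0.0064·111.32)² + (-0.0064·101.39)²) = √(0.507582 + 0.421066) = 0.9637 km
5: √((0.0054·111.32)² + (-0.0048·101.39)²) = √(0.361355 + 0.236850) = 0.7734 km
6: √((0.0039·111.32)² + (0.0027·101.39)²) = √(0.188484 + 0.074941) = 0.5132 km
7: √((0.0038·111.32)² + (-0.0039·101.39)²) = √(0.178943 + 0.156358) = 0.5791 km
8: √((0.0051·111.32)² + (0.0012·101.39)²) = √(0.322320 + 0.014803) = 0.5806 km
9: √((0.0041·111.32)² + (0.0035·101.39)²) = √(0.208312 + 0.125929) = 0.5781 km
10: √((0.0065·111.32)² + (-0.0049·101.39)²) = √(0.523568 + 0.246821) = 0.8777 km
11: √((0.0025·111.32)² + (-0.0016·101.39)²) = √(0.077451 + 0.026317) = 0.3221 km
12: √((0.0022·111.32)² + (-0.0043·101.39)²) = √(0.059978 + 0.190076) = 0.5001 km
13: √((-0.0042·111.32)² + (-0.0050·101.39)²) = √(0.218597 + 0.256998) = 0.6896 km
Sorted: 11 (0.3221 km) < 1 (0.3487 km) < 3 (0.3933 km) < 12 (0.5001 km) < 6 (0.5132 km) < …

11, 1, 3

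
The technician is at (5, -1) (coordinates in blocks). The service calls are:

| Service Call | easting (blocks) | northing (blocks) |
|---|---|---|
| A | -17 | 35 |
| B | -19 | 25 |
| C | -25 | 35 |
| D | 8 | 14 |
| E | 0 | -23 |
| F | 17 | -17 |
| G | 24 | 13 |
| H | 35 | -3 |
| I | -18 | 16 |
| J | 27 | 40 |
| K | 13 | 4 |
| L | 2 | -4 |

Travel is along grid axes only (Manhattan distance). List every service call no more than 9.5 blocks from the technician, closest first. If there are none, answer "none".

L

Distances from (5, -1):
A: |-22| + |36| = 22 + 36 = 58 blocks
B: |-24| + |26| = 24 + 26 = 50 blocks
C: |-30| + |36| = 30 + 36 = 66 blocks
D: |3| + |15| = 3 + 15 = 18 blocks
E: |-5| + |-22| = 5 + 22 = 27 blocks
F: |12| + |-16| = 12 + 16 = 28 blocks
G: |19| + |14| = 19 + 14 = 33 blocks
H: |30| + |-2| = 30 + 2 = 32 blocks
I: |-23| + |17| = 23 + 17 = 40 blocks
J: |22| + |41| = 22 + 41 = 63 blocks
K: |8| + |5| = 8 + 5 = 13 blocks
L: |-3| + |-3| = 3 + 3 = 6 blocks
Threshold 9.5 blocks: L (6 blocks) is within range.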